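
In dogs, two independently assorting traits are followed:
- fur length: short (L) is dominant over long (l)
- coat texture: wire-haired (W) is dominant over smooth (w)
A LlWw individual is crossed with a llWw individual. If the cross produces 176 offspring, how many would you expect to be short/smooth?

Dihybrid cross LlWw × llWw — consider each gene separately:
fur length: Ll × ll → 2 Ll, 2 ll → 2 L_ : 2 ll (out of 4)
coat texture: Ww × Ww → 1 WW, 2 Ww, 1 ww → 3 W_ : 1 ww (out of 4)
Combine (counts out of 4 × 4 = 16): short/wire-haired (L_W_) = 2×3 = 6; short/smooth (L_ww) = 2×1 = 2; long/wire-haired (llW_) = 2×3 = 6; long/smooth (llww) = 2×1 = 2
Phenotype counts (out of 16): 6 short/wire-haired, 2 short/smooth, 6 long/wire-haired, 2 long/smooth
short/smooth: 2 out of 16 → fraction 1/8
Expected count = 1/8 × 176 = 22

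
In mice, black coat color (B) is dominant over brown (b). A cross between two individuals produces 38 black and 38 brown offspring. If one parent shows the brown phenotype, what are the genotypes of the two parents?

Observed offspring: 38 black, 38 brown
The observed ratio simplifies to 1:1. One parent shows brown, so its genotype must be bb. A 1:1 offspring split requires the other parent to be heterozygous (Bb).
Parent genotypes: bb × Bb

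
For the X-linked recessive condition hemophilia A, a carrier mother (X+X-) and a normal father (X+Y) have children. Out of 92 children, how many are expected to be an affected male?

Cross: X+X- × X+Y
Offspring: 1 X+X+, 1 X+Y, 1 X+X-, 1 X-Y
Probability of an affected male: 1/4
Expected count = 1/4 × 92 = 23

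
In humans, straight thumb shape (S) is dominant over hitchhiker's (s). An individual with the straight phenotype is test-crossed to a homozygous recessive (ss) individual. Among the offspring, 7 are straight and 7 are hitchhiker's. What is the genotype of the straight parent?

Test cross: ? × ss
Offspring: 7 straight, 7 hitchhiker's — approximately 1:1.
A 1:1 ratio in a test cross indicates the unknown parent is heterozygous (Ss).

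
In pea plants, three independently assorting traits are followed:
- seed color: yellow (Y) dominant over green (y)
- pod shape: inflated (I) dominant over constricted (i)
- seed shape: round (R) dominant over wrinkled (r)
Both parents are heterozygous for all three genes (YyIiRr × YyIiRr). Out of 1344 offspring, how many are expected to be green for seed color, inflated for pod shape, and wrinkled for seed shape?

Trihybrid cross: YyIiRr × YyIiRr
Each trait segregates independently with a 3:1 phenotypic ratio, so each gene contributes 3/4 (dominant) or 1/4 (recessive).
Target: green (seed color), inflated (pod shape), wrinkled (seed shape)
Probability = product of independent per-trait probabilities
= 1/4 × 3/4 × 1/4 = 3/64
Expected count = 3/64 × 1344 = 63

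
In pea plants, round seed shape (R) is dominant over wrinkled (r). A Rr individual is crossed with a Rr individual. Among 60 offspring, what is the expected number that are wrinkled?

Punnett square for Rr × Rr:
Offspring genotypes: 1 RR, 2 Rr, 1 rr
round: 3, wrinkled: 1
wrinkled: 1 out of 4 → fraction 1/4
Expected count = 1/4 × 60 = 15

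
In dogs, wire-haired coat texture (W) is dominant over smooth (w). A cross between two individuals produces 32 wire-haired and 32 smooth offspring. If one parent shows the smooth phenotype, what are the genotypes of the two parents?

Observed offspring: 32 wire-haired, 32 smooth
The observed ratio simplifies to 1:1. One parent shows smooth, so its genotype must be ww. A 1:1 offspring split requires the other parent to be heterozygous (Ww).
Parent genotypes: ww × Ww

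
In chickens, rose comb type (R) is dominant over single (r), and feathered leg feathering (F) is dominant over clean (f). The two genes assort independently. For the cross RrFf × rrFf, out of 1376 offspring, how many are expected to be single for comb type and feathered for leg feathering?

Dihybrid cross RrFf × rrFf — consider each gene separately:
comb type: Rr × rr → 2 Rr, 2 rr → 2 R_ : 2 rr (out of 4)
leg feathering: Ff × Ff → 1 FF, 2 Ff, 1 ff → 3 F_ : 1 ff (out of 4)
Looking for: single (rr) and feathered (F_)
P(single) = 2/4, P(feathered) = 3/4
P(both) = 2/4 × 3/4 = 6/16 = 3/8
Expected count = 3/8 × 1376 = 516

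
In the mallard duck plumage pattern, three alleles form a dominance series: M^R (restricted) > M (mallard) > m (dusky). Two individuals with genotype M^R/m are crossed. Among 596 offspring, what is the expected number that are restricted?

Cross: M^R/m × M^R/m
Allele dominance: M^R > M > m
Offspring genotypes: 1 M^R/M^R, 2 M^R/m, 1 m/m
Phenotype counts: 3 restricted, 1 dusky
restricted: 3 out of 4 → fraction 3/4
Expected count = 3/4 × 596 = 447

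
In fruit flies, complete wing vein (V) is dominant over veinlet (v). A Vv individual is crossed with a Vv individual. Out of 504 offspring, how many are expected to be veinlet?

Punnett square for Vv × Vv:
Offspring genotypes: 1 VV, 2 Vv, 1 vv
complete: 3, veinlet: 1
veinlet: 1 out of 4 → fraction 1/4
Expected count = 1/4 × 504 = 126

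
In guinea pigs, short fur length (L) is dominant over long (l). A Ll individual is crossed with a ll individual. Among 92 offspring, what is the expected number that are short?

Punnett square for Ll × ll:
Offspring genotypes: 2 Ll, 2 ll
short: 2, long: 2
short: 2 out of 4 → fraction 1/2
Expected count = 1/2 × 92 = 46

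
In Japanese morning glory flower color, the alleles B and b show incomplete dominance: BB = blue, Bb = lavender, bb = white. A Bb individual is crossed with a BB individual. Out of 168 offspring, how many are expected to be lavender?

Punnett square for Bb × BB:
Offspring genotypes: 2 BB, 2 Bb
Phenotype counts: 2 blue, 2 lavender
lavender: 2 out of 4 → fraction 1/2
Expected count = 1/2 × 168 = 84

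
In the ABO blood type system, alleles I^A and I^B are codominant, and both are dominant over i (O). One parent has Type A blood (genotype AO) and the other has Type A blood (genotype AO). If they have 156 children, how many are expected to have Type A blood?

Cross: AO × AO
Possible offspring genotypes: 1 AA, 2 AO, 1 OO
Blood type counts: 3 Type A, 1 Type O
Probability of Type A: 3/4
Expected count = 3/4 × 156 = 117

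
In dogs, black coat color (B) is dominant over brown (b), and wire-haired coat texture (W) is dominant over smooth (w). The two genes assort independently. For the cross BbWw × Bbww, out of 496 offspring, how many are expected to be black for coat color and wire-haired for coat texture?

Dihybrid cross BbWw × Bbww — consider each gene separately:
coat color: Bb × Bb → 1 BB, 2 Bb, 1 bb → 3 B_ : 1 bb (out of 4)
coat texture: Ww × ww → 2 Ww, 2 ww → 2 W_ : 2 ww (out of 4)
Looking for: black (B_) and wire-haired (W_)
P(black) = 3/4, P(wire-haired) = 2/4
P(both) = 3/4 × 2/4 = 6/16 = 3/8
Expected count = 3/8 × 496 = 186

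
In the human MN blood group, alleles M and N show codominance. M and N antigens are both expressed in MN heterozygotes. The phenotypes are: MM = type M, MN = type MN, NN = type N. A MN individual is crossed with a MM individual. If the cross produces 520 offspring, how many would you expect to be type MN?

Punnett square for MN × MM:
Offspring genotypes: 2 MM, 2 MN
Phenotype counts: 2 type M, 2 type MN
type MN: 2 out of 4 → fraction 1/2
Expected count = 1/2 × 520 = 260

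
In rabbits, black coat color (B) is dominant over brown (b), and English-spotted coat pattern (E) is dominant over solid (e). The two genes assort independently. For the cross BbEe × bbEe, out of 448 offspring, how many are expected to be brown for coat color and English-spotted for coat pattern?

Dihybrid cross BbEe × bbEe — consider each gene separately:
coat color: Bb × bb → 2 Bb, 2 bb → 2 B_ : 2 bb (out of 4)
coat pattern: Ee × Ee → 1 EE, 2 Ee, 1 ee → 3 E_ : 1 ee (out of 4)
Looking for: brown (bb) and English-spotted (E_)
P(brown) = 2/4, P(English-spotted) = 3/4
P(both) = 2/4 × 3/4 = 6/16 = 3/8
Expected count = 3/8 × 448 = 168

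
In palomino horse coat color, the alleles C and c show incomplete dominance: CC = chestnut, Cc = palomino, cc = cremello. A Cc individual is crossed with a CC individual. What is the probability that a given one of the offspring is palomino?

Punnett square for Cc × CC:
Offspring genotypes: 2 CC, 2 Cc
Phenotype counts: 2 chestnut, 2 palomino
palomino: 2 out of 4
Probability: 2/4 = 1/2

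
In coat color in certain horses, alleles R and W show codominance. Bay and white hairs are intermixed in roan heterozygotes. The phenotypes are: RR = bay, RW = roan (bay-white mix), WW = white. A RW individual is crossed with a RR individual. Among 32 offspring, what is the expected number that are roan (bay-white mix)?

Punnett square for RW × RR:
Offspring genotypes: 2 RR, 2 RW
Phenotype counts: 2 bay, 2 roan (bay-white mix)
roan (bay-white mix): 2 out of 4 → fraction 1/2
Expected count = 1/2 × 32 = 16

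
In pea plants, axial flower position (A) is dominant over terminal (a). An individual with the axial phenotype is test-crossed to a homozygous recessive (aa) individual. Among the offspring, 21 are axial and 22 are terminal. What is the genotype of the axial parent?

Test cross: ? × aa
Offspring: 21 axial, 22 terminal — approximately 1:1.
A 1:1 ratio in a test cross indicates the unknown parent is heterozygous (Aa).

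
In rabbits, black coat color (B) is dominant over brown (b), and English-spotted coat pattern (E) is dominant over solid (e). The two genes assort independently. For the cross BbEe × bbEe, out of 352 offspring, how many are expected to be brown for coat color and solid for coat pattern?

Dihybrid cross BbEe × bbEe — consider each gene separately:
coat color: Bb × bb → 2 Bb, 2 bb → 2 B_ : 2 bb (out of 4)
coat pattern: Ee × Ee → 1 EE, 2 Ee, 1 ee → 3 E_ : 1 ee (out of 4)
Looking for: brown (bb) and solid (ee)
P(brown) = 2/4, P(solid) = 1/4
P(both) = 2/4 × 1/4 = 2/16 = 1/8
Expected count = 1/8 × 352 = 44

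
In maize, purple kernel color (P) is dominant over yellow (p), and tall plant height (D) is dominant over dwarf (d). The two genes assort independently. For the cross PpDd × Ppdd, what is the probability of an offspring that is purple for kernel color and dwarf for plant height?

Dihybrid cross PpDd × Ppdd — consider each gene separately:
kernel color: Pp × Pp → 1 PP, 2 Pp, 1 pp → 3 P_ : 1 pp (out of 4)
plant height: Dd × dd → 2 Dd, 2 dd → 2 D_ : 2 dd (out of 4)
Looking for: purple (P_) and dwarf (dd)
P(purple) = 3/4, P(dwarf) = 2/4
P(both) = 3/4 × 2/4 = 6/16 = 3/8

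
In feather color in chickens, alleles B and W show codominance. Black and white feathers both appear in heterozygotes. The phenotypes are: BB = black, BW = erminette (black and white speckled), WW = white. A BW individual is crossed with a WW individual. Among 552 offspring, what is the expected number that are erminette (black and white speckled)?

Punnett square for BW × WW:
Offspring genotypes: 2 BW, 2 WW
Phenotype counts: 2 erminette (black and white speckled), 2 white
erminette (black and white speckled): 2 out of 4 → fraction 1/2
Expected count = 1/2 × 552 = 276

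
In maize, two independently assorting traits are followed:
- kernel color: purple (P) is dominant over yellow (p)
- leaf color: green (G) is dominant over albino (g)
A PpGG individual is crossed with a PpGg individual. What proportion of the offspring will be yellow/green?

Dihybrid cross PpGG × PpGg — consider each gene separately:
kernel color: Pp × Pp → 1 PP, 2 Pp, 1 pp → 3 P_ : 1 pp (out of 4)
leaf color: GG × Gg → 2 GG, 2 Gg → 4 G_ (out of 4)
Combine (counts out of 4 × 4 = 16): purple/green (P_G_) = 3×4 = 12; yellow/green (ppG_) = 1×4 = 4
Phenotype counts (out of 16): 12 purple/green, 4 yellow/green
yellow/green: 4 out of 16
Probability: 4/16 = 1/4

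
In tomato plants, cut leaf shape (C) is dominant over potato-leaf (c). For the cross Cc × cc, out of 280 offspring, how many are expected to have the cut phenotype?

Punnett square for Cc × cc:
Offspring genotypes: 2 Cc, 2 cc
Total offspring: 4
Count with target: 2
Probability: 2/4 = 1/2
Expected count = 1/2 × 280 = 140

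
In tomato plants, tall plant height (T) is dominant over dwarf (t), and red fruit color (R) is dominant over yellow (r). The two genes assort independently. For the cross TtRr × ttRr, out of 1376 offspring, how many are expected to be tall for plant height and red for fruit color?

Dihybrid cross TtRr × ttRr — consider each gene separately:
plant height: Tt × tt → 2 Tt, 2 tt → 2 T_ : 2 tt (out of 4)
fruit color: Rr × Rr → 1 RR, 2 Rr, 1 rr → 3 R_ : 1 rr (out of 4)
Looking for: tall (T_) and red (R_)
P(tall) = 2/4, P(red) = 3/4
P(both) = 2/4 × 3/4 = 6/16 = 3/8
Expected count = 3/8 × 1376 = 516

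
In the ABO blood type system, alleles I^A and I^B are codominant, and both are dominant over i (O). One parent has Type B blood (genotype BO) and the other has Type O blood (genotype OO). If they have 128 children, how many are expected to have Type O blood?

Cross: BO × OO
Possible offspring genotypes: 2 BO, 2 OO
Blood type counts: 2 Type B, 2 Type O
Probability of Type O: 2/4 = 1/2
Expected count = 1/2 × 128 = 64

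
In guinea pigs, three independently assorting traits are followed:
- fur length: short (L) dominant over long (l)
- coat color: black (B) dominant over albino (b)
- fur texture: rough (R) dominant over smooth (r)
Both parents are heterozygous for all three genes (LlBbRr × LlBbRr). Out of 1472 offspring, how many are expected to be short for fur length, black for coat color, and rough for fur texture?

Trihybrid cross: LlBbRr × LlBbRr
Each trait segregates independently with a 3:1 phenotypic ratio, so each gene contributes 3/4 (dominant) or 1/4 (recessive).
Target: short (fur length), black (coat color), rough (fur texture)
Probability = product of independent per-trait probabilities
= 3/4 × 3/4 × 3/4 = 27/64
Expected count = 27/64 × 1472 = 621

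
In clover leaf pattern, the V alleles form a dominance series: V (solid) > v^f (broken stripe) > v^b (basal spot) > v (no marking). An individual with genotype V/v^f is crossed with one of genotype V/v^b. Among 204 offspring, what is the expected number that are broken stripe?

Cross: V/v^f × V/v^b
Allele dominance: V > v^f > v^b > v
Offspring genotypes: 1 V/V, 1 V/v^b, 1 V/v^f, 1 v^f/v^b
Phenotype counts: 3 solid, 1 broken stripe
broken stripe: 1 out of 4 → fraction 1/4
Expected count = 1/4 × 204 = 51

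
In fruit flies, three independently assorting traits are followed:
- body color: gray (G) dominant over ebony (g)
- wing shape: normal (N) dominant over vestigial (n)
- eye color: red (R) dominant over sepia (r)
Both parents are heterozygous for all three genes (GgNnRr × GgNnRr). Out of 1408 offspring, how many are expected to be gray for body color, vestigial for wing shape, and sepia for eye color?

Trihybrid cross: GgNnRr × GgNnRr
Each trait segregates independently with a 3:1 phenotypic ratio, so each gene contributes 3/4 (dominant) or 1/4 (recessive).
Target: gray (body color), vestigial (wing shape), sepia (eye color)
Probability = product of independent per-trait probabilities
= 3/4 × 1/4 × 1/4 = 3/64
Expected count = 3/64 × 1408 = 66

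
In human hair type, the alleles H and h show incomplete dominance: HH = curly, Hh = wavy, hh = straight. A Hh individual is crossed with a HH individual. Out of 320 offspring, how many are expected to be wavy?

Punnett square for Hh × HH:
Offspring genotypes: 2 HH, 2 Hh
Phenotype counts: 2 curly, 2 wavy
wavy: 2 out of 4 → fraction 1/2
Expected count = 1/2 × 320 = 160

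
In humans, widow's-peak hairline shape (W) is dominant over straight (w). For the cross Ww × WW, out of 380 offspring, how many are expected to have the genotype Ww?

Punnett square for Ww × WW:
Offspring genotypes: 2 WW, 2 Ww
Total offspring: 4
Count with target: 2
Probability: 2/4 = 1/2
Expected count = 1/2 × 380 = 190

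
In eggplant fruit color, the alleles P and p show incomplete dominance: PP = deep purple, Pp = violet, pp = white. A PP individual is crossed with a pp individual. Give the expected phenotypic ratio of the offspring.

Punnett square for PP × pp:
Offspring genotypes: 4 Pp
Phenotype counts: 4 violet
Ratio: all violet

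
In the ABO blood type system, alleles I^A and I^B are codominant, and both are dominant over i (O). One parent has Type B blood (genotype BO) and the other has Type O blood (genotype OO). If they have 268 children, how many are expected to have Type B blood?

Cross: BO × OO
Possible offspring genotypes: 2 BO, 2 OO
Blood type counts: 2 Type B, 2 Type O
Probability of Type B: 2/4 = 1/2
Expected count = 1/2 × 268 = 134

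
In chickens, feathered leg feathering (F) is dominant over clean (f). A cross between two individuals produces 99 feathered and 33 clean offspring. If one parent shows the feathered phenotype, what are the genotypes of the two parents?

Observed offspring: 99 feathered, 33 clean
The observed ratio simplifies to 3:1. Clean (ff) offspring appear, so each parent must contribute one f allele. The parent stated to show feathered carries F, so it is Ff. The other parent is then either Ff or ff: Ff × ff would give a 1:1 split, whereas Ff × Ff gives 3:1 — matching the data. So both parents are heterozygous (Ff × Ff).
Parent genotypes: Ff × Ff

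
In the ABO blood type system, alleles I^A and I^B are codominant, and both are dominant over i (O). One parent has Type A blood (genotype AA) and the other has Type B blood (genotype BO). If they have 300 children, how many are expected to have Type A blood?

Cross: AA × BO
Possible offspring genotypes: 2 AB, 2 AO
Blood type counts: 2 Type AB, 2 Type A
Probability of Type A: 2/4 = 1/2
Expected count = 1/2 × 300 = 150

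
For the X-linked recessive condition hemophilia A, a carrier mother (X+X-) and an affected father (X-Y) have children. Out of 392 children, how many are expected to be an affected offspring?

Cross: X+X- × X-Y
Offspring: 1 X+X-, 1 X+Y, 1 X-X-, 1 X-Y
Probability of an affected offspring: 2/4 = 1/2
Expected count = 1/2 × 392 = 196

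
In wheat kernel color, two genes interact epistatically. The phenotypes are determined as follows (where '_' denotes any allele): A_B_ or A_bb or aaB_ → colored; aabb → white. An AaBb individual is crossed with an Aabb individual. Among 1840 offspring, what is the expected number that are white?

Cross: AaBb × Aabb — consider each gene separately:
A gene: Aa × Aa → 1 AA, 2 Aa, 1 aa → 3 A_ : 1 aa (out of 4)
B gene: Bb × bb → 2 Bb, 2 bb → 2 B_ : 2 bb (out of 4)
Genotype classes (out of 4 × 4 = 16): A_B_ = 3×2 = 6; A_bb = 3×2 = 6; aaB_ = 1×2 = 2; aabb = 1×2 = 2
Apply the phenotype rules: A_B_ (6) + A_bb (6) + aaB_ (2) → colored; aabb (2) → white
Phenotype counts (out of 16): 14 colored, 2 white
white: 2 out of 16 → fraction 1/8
Expected count = 1/8 × 1840 = 230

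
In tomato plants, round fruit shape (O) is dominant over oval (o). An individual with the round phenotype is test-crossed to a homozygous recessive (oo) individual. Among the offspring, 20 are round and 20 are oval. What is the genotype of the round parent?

Test cross: ? × oo
Offspring: 20 round, 20 oval — approximately 1:1.
A 1:1 ratio in a test cross indicates the unknown parent is heterozygous (Oo).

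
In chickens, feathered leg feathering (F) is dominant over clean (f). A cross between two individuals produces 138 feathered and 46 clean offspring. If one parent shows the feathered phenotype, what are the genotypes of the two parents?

Observed offspring: 138 feathered, 46 clean
The observed ratio simplifies to 3:1. Clean (ff) offspring appear, so each parent must contribute one f allele. The parent stated to show feathered carries F, so it is Ff. The other parent is then either Ff or ff: Ff × ff would give a 1:1 split, whereas Ff × Ff gives 3:1 — matching the data. So both parents are heterozygous (Ff × Ff).
Parent genotypes: Ff × Ff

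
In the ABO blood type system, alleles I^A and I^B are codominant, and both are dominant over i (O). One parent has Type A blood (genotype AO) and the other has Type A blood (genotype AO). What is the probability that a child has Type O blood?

Cross: AO × AO
Possible offspring genotypes: 1 AA, 2 AO, 1 OO
Blood type counts: 3 Type A, 1 Type O
Probability of Type O: 1/4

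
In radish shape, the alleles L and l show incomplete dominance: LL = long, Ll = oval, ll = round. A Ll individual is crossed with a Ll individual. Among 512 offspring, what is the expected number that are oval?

Punnett square for Ll × Ll:
Offspring genotypes: 1 LL, 2 Ll, 1 ll
Phenotype counts: 1 long, 2 oval, 1 round
oval: 2 out of 4 → fraction 1/2
Expected count = 1/2 × 512 = 256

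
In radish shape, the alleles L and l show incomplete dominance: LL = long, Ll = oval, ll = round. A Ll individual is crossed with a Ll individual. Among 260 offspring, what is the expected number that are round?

Punnett square for Ll × Ll:
Offspring genotypes: 1 LL, 2 Ll, 1 ll
Phenotype counts: 1 long, 2 oval, 1 round
round: 1 out of 4 → fraction 1/4
Expected count = 1/4 × 260 = 65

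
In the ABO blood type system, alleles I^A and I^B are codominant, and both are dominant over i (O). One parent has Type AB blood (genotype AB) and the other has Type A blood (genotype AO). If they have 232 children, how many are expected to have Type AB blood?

Cross: AB × AO
Possible offspring genotypes: 1 AA, 1 AO, 1 AB, 1 BO
Blood type counts: 2 Type A, 1 Type AB, 1 Type B
Probability of Type AB: 1/4
Expected count = 1/4 × 232 = 58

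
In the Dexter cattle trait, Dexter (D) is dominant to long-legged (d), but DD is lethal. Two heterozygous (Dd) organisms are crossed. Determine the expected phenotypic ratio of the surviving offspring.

Cross: Dd × Dd
Punnett square offspring (before lethality): 1 DD, 2 Dd, 1 dd
The DD genotype is lethal (embryos die); surviving offspring: 2 Dd, 1 dd
Ratio: 2 Dexter (short-legged) : 1 long-legged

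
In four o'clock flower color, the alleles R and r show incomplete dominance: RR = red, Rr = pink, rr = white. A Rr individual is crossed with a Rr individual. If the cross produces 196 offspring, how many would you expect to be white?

Punnett square for Rr × Rr:
Offspring genotypes: 1 RR, 2 Rr, 1 rr
Phenotype counts: 1 red, 2 pink, 1 white
white: 1 out of 4 → fraction 1/4
Expected count = 1/4 × 196 = 49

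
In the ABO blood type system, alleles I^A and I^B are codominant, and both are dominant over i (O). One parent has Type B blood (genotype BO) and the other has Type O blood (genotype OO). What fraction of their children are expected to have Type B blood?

Cross: BO × OO
Possible offspring genotypes: 2 BO, 2 OO
Blood type counts: 2 Type B, 2 Type O
Probability of Type B: 2/4 = 1/2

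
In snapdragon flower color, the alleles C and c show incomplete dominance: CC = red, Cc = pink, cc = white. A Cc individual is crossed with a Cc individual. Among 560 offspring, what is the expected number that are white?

Punnett square for Cc × Cc:
Offspring genotypes: 1 CC, 2 Cc, 1 cc
Phenotype counts: 1 red, 2 pink, 1 white
white: 1 out of 4 → fraction 1/4
Expected count = 1/4 × 560 = 140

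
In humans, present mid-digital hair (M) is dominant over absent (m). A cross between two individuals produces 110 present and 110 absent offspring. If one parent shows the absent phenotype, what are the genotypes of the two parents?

Observed offspring: 110 present, 110 absent
The observed ratio simplifies to 1:1. One parent shows absent, so its genotype must be mm. A 1:1 offspring split requires the other parent to be heterozygous (Mm).
Parent genotypes: mm × Mm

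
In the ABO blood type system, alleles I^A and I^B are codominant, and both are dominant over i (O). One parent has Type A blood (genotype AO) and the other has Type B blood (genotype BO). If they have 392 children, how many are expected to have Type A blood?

Cross: AO × BO
Possible offspring genotypes: 1 AB, 1 AO, 1 BO, 1 OO
Blood type counts: 1 Type AB, 1 Type A, 1 Type B, 1 Type O
Probability of Type A: 1/4
Expected count = 1/4 × 392 = 98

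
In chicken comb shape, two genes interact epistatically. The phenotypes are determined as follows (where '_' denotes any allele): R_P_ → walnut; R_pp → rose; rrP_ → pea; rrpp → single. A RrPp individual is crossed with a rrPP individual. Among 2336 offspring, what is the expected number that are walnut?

Cross: RrPp × rrPP — consider each gene separately:
R gene: Rr × rr → 2 Rr, 2 rr → 2 R_ : 2 rr (out of 4)
P gene: Pp × PP → 2 PP, 2 Pp → 4 P_ (out of 4)
Genotype classes (out of 4 × 4 = 16): R_P_ = 2×4 = 8; rrP_ = 2×4 = 8
Apply the phenotype rules: R_P_ (8) → walnut; rrP_ (8) → pea
Phenotype counts (out of 16): 8 walnut, 8 pea
walnut: 8 out of 16 → fraction 1/2
Expected count = 1/2 × 2336 = 1168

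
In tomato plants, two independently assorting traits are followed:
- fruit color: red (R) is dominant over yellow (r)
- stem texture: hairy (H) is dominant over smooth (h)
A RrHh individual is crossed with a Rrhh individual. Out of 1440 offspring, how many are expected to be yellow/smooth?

Dihybrid cross RrHh × Rrhh — consider each gene separately:
fruit color: Rr × Rr → 1 RR, 2 Rr, 1 rr → 3 R_ : 1 rr (out of 4)
stem texture: Hh × hh → 2 Hh, 2 hh → 2 H_ : 2 hh (out of 4)
Combine (counts out of 4 × 4 = 16): red/hairy (R_H_) = 3×2 = 6; red/smooth (R_hh) = 3×2 = 6; yellow/hairy (rrH_) = 1×2 = 2; yellow/smooth (rrhh) = 1×2 = 2
Phenotype counts (out of 16): 6 red/hairy, 6 red/smooth, 2 yellow/hairy, 2 yellow/smooth
yellow/smooth: 2 out of 16 → fraction 1/8
Expected count = 1/8 × 1440 = 180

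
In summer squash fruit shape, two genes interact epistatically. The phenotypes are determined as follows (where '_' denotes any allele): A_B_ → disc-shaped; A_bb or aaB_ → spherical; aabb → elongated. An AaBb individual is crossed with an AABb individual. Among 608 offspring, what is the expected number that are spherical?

Cross: AaBb × AABb — consider each gene separately:
A gene: Aa × AA → 2 AA, 2 Aa → 4 A_ (out of 4)
B gene: Bb × Bb → 1 BB, 2 Bb, 1 bb → 3 B_ : 1 bb (out of 4)
Genotype classes (out of 4 × 4 = 16): A_B_ = 4×3 = 12; A_bb = 4×1 = 4
Apply the phenotype rules: A_B_ (12) → disc-shaped; A_bb (4) → spherical
Phenotype counts (out of 16): 12 disc-shaped, 4 spherical
spherical: 4 out of 16 → fraction 1/4
Expected count = 1/4 × 608 = 152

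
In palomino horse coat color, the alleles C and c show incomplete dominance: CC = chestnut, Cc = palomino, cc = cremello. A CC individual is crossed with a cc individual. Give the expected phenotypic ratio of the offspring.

Punnett square for CC × cc:
Offspring genotypes: 4 Cc
Phenotype counts: 4 palomino
Ratio: all palomino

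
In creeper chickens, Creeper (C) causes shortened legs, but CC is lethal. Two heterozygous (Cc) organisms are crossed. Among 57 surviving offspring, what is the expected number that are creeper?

Cross: Cc × Cc
Punnett square offspring (before lethality): 1 CC, 2 Cc, 1 cc
The CC genotype is lethal (embryos die); surviving offspring: 2 Cc, 1 cc
creeper: 2 out of 3 → fraction 2/3
Expected count = 2/3 × 57 = 38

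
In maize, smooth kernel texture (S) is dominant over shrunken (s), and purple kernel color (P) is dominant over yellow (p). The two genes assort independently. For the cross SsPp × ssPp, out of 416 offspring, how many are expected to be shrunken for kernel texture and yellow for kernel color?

Dihybrid cross SsPp × ssPp — consider each gene separately:
kernel texture: Ss × ss → 2 Ss, 2 ss → 2 S_ : 2 ss (out of 4)
kernel color: Pp × Pp → 1 PP, 2 Pp, 1 pp → 3 P_ : 1 pp (out of 4)
Looking for: shrunken (ss) and yellow (pp)
P(shrunken) = 2/4, P(yellow) = 1/4
P(both) = 2/4 × 1/4 = 2/16 = 1/8
Expected count = 1/8 × 416 = 52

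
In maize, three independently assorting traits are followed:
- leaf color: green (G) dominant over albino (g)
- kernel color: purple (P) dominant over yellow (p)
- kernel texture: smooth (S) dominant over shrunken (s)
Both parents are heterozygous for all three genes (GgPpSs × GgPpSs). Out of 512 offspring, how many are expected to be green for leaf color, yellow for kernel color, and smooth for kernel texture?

Trihybrid cross: GgPpSs × GgPpSs
Each trait segregates independently with a 3:1 phenotypic ratio, so each gene contributes 3/4 (dominant) or 1/4 (recessive).
Target: green (leaf color), yellow (kernel color), smooth (kernel texture)
Probability = product of independent per-trait probabilities
= 3/4 × 1/4 × 3/4 = 9/64
Expected count = 9/64 × 512 = 72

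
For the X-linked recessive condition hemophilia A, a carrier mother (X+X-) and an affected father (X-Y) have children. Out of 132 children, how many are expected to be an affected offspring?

Cross: X+X- × X-Y
Offspring: 1 X+X-, 1 X+Y, 1 X-X-, 1 X-Y
Probability of an affected offspring: 2/4 = 1/2
Expected count = 1/2 × 132 = 66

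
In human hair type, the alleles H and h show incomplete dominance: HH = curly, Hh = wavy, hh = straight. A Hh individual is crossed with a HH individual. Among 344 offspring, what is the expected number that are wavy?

Punnett square for Hh × HH:
Offspring genotypes: 2 HH, 2 Hh
Phenotype counts: 2 curly, 2 wavy
wavy: 2 out of 4 → fraction 1/2
Expected count = 1/2 × 344 = 172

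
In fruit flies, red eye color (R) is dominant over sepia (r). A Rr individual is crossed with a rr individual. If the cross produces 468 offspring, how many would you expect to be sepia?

Punnett square for Rr × rr:
Offspring genotypes: 2 Rr, 2 rr
red: 2, sepia: 2
sepia: 2 out of 4 → fraction 1/2
Expected count = 1/2 × 468 = 234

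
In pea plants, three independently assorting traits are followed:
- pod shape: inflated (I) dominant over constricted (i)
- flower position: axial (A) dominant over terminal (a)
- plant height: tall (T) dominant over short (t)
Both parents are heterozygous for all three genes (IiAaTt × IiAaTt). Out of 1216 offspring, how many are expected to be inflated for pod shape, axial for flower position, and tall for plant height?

Trihybrid cross: IiAaTt × IiAaTt
Each trait segregates independently with a 3:1 phenotypic ratio, so each gene contributes 3/4 (dominant) or 1/4 (recessive).
Target: inflated (pod shape), axial (flower position), tall (plant height)
Probability = product of independent per-trait probabilities
= 3/4 × 3/4 × 3/4 = 27/64
Expected count = 27/64 × 1216 = 513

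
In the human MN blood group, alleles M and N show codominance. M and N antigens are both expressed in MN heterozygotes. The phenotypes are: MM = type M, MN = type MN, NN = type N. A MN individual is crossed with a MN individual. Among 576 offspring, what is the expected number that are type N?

Punnett square for MN × MN:
Offspring genotypes: 1 MM, 2 MN, 1 NN
Phenotype counts: 1 type M, 2 type MN, 1 type N
type N: 1 out of 4 → fraction 1/4
Expected count = 1/4 × 576 = 144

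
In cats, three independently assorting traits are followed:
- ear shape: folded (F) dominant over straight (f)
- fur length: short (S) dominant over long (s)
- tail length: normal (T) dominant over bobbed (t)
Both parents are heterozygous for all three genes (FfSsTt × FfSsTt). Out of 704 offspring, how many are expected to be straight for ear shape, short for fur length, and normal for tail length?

Trihybrid cross: FfSsTt × FfSsTt
Each trait segregates independently with a 3:1 phenotypic ratio, so each gene contributes 3/4 (dominant) or 1/4 (recessive).
Target: straight (ear shape), short (fur length), normal (tail length)
Probability = product of independent per-trait probabilities
= 1/4 × 3/4 × 3/4 = 9/64
Expected count = 9/64 × 704 = 99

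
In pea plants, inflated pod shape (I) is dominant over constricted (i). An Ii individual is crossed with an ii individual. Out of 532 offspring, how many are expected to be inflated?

Punnett square for Ii × ii:
Offspring genotypes: 2 Ii, 2 ii
inflated: 2, constricted: 2
inflated: 2 out of 4 → fraction 1/2
Expected count = 1/2 × 532 = 266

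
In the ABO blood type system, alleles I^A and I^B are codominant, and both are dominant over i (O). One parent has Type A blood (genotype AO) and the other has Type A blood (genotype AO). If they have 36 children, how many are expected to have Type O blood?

Cross: AO × AO
Possible offspring genotypes: 1 AA, 2 AO, 1 OO
Blood type counts: 3 Type A, 1 Type O
Probability of Type O: 1/4
Expected count = 1/4 × 36 = 9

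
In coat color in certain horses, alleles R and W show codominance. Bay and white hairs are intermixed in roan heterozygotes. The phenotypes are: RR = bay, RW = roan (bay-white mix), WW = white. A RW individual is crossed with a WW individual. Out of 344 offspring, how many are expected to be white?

Punnett square for RW × WW:
Offspring genotypes: 2 RW, 2 WW
Phenotype counts: 2 roan (bay-white mix), 2 white
white: 2 out of 4 → fraction 1/2
Expected count = 1/2 × 344 = 172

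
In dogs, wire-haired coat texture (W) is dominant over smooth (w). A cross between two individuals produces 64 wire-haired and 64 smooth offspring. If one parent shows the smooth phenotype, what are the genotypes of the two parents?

Observed offspring: 64 wire-haired, 64 smooth
The observed ratio simplifies to 1:1. One parent shows smooth, so its genotype must be ww. A 1:1 offspring split requires the other parent to be heterozygous (Ww).
Parent genotypes: ww × Ww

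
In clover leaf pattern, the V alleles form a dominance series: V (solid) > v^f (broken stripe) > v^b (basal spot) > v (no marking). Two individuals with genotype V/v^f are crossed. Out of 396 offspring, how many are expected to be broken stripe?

Cross: V/v^f × V/v^f
Allele dominance: V > v^f > v^b > v
Offspring genotypes: 1 V/V, 2 V/v^f, 1 v^f/v^f
Phenotype counts: 3 solid, 1 broken stripe
broken stripe: 1 out of 4 → fraction 1/4
Expected count = 1/4 × 396 = 99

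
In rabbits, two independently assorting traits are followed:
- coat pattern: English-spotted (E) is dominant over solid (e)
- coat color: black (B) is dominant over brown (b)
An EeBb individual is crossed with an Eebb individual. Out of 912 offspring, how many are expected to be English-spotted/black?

Dihybrid cross EeBb × Eebb — consider each gene separately:
coat pattern: Ee × Ee → 1 EE, 2 Ee, 1 ee → 3 E_ : 1 ee (out of 4)
coat color: Bb × bb → 2 Bb, 2 bb → 2 B_ : 2 bb (out of 4)
Combine (counts out of 4 × 4 = 16): English-spotted/black (E_B_) = 3×2 = 6; English-spotted/brown (E_bb) = 3×2 = 6; solid/black (eeB_) = 1×2 = 2; solid/brown (eebb) = 1×2 = 2
Phenotype counts (out of 16): 6 English-spotted/black, 6 English-spotted/brown, 2 solid/black, 2 solid/brown
English-spotted/black: 6 out of 16 → fraction 3/8
Expected count = 3/8 × 912 = 342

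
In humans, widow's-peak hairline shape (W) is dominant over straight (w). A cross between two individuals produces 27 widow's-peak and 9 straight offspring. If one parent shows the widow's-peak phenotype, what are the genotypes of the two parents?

Observed offspring: 27 widow's-peak, 9 straight
The observed ratio simplifies to 3:1. Straight (ww) offspring appear, so each parent must contribute one w allele. The parent stated to show widow's-peak carries W, so it is Ww. The other parent is then either Ww or ww: Ww × ww would give a 1:1 split, whereas Ww × Ww gives 3:1 — matching the data. So both parents are heterozygous (Ww × Ww).
Parent genotypes: Ww × Ww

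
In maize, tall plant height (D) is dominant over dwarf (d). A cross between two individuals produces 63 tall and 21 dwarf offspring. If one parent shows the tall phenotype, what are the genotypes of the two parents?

Observed offspring: 63 tall, 21 dwarf
The observed ratio simplifies to 3:1. Dwarf (dd) offspring appear, so each parent must contribute one d allele. The parent stated to show tall carries D, so it is Dd. The other parent is then either Dd or dd: Dd × dd would give a 1:1 split, whereas Dd × Dd gives 3:1 — matching the data. So both parents are heterozygous (Dd × Dd).
Parent genotypes: Dd × Dd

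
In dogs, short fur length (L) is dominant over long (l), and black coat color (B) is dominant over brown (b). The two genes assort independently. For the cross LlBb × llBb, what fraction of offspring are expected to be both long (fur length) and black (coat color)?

Dihybrid cross LlBb × llBb — consider each gene separately:
fur length: Ll × ll → 2 Ll, 2 ll → 2 L_ : 2 ll (out of 4)
coat color: Bb × Bb → 1 BB, 2 Bb, 1 bb → 3 B_ : 1 bb (out of 4)
Looking for: long (ll) and black (B_)
P(long) = 2/4, P(black) = 3/4
P(both) = 2/4 × 3/4 = 6/16 = 3/8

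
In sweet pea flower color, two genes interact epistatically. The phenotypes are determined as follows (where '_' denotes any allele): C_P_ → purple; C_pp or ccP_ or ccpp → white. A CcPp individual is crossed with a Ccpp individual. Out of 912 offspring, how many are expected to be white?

Cross: CcPp × Ccpp — consider each gene separately:
C gene: Cc × Cc → 1 CC, 2 Cc, 1 cc → 3 C_ : 1 cc (out of 4)
P gene: Pp × pp → 2 Pp, 2 pp → 2 P_ : 2 pp (out of 4)
Genotype classes (out of 4 × 4 = 16): C_P_ = 3×2 = 6; C_pp = 3×2 = 6; ccP_ = 1×2 = 2; ccpp = 1×2 = 2
Apply the phenotype rules: C_P_ (6) → purple; C_pp (6) + ccP_ (2) + ccpp (2) → white
Phenotype counts (out of 16): 6 purple, 10 white
white: 10 out of 16 → fraction 5/8
Expected count = 5/8 × 912 = 570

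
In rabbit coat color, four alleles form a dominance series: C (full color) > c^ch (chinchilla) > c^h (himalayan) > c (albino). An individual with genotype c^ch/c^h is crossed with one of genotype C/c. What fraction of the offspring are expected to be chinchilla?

Cross: c^ch/c^h × C/c
Allele dominance: C > c^ch > c^h > c
Offspring genotypes: 1 C/c^ch, 1 c^ch/c, 1 C/c^h, 1 c^h/c
Phenotype counts: 2 full color, 1 chinchilla, 1 himalayan
chinchilla: 1 out of 4
Probability: 1/4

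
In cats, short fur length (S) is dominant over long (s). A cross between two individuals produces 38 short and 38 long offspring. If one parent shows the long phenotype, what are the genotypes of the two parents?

Observed offspring: 38 short, 38 long
The observed ratio simplifies to 1:1. One parent shows long, so its genotype must be ss. A 1:1 offspring split requires the other parent to be heterozygous (Ss).
Parent genotypes: ss × Ss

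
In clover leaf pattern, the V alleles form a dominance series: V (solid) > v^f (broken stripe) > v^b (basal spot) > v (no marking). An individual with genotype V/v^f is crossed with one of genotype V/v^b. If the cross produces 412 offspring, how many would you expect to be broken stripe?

Cross: V/v^f × V/v^b
Allele dominance: V > v^f > v^b > v
Offspring genotypes: 1 V/V, 1 V/v^b, 1 V/v^f, 1 v^f/v^b
Phenotype counts: 3 solid, 1 broken stripe
broken stripe: 1 out of 4 → fraction 1/4
Expected count = 1/4 × 412 = 103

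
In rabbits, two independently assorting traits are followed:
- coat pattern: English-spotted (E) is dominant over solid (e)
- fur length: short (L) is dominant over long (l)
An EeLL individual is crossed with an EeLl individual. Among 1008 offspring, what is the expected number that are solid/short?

Dihybrid cross EeLL × EeLl — consider each gene separately:
coat pattern: Ee × Ee → 1 EE, 2 Ee, 1 ee → 3 E_ : 1 ee (out of 4)
fur length: LL × Ll → 2 LL, 2 Ll → 4 L_ (out of 4)
Combine (counts out of 4 × 4 = 16): English-spotted/short (E_L_) = 3×4 = 12; solid/short (eeL_) = 1×4 = 4
Phenotype counts (out of 16): 12 English-spotted/short, 4 solid/short
solid/short: 4 out of 16 → fraction 1/4
Expected count = 1/4 × 1008 = 252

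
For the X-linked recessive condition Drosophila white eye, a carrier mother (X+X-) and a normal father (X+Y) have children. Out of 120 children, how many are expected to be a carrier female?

Cross: X+X- × X+Y
Offspring: 1 X+X+, 1 X+Y, 1 X+X-, 1 X-Y
Probability of a carrier female: 1/4
Expected count = 1/4 × 120 = 30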